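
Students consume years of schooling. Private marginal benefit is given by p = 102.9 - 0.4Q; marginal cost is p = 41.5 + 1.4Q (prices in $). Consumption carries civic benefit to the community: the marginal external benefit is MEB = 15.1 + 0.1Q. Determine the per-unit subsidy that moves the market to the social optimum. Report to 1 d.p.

subsidy = $19.6 per unit

Social marginal benefit = demand + MEB = 118.0 - 0.3Q.
Set SMB = MC: 118.0 - 0.3Q = 41.5 + 1.4Q → Q* = 45.0000.
The Pigouvian subsidy equals MEB at Q*: 15.1 + 0.1×45.0000 = 19.6000.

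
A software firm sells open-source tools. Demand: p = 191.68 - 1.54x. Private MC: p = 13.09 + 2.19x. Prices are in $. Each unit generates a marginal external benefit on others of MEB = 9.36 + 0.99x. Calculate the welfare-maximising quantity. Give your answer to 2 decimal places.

x* = 68.59

Social marginal cost = private MC − MEB = 3.73 + 1.20x.
Set SMC = demand: 3.73 + 1.20x = 191.68 - 1.54x → x* = 68.5949.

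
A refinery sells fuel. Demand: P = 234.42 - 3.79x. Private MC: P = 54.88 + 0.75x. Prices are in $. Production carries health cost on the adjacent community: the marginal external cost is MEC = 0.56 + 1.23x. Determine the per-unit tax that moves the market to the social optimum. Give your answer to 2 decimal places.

Social marginal cost = private MC + MEC = 55.44 + 1.98x.
Set SMC = demand: 55.44 + 1.98x = 234.42 - 3.79x → x* = 31.0191.
The Pigouvian tax equals MEC at x*: 0.56 + 1.23×31.0191 = 38.7135.

tax = $38.71 per unit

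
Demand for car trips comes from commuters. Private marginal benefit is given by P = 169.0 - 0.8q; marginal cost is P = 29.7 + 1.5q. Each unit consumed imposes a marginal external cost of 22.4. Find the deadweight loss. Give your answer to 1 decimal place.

Market equilibrium (private): 29.7 + 1.5q = 169.0 - 0.8q → q_m = 60.5652.
Social marginal benefit = demand − MEC = 146.6 - 0.8q.
Set SMB = MC: 146.6 - 0.8q = 29.7 + 1.5q → q* = 50.8261.
The welfare-loss triangle has base |q_m − q*| and height MEC(q_m) (the vertical gap between SMB and MC is zero at q* and MEC at q_m).
DWL = ½ × 9.7391 × 22.4000 = 109.0779.

DWL = 109.1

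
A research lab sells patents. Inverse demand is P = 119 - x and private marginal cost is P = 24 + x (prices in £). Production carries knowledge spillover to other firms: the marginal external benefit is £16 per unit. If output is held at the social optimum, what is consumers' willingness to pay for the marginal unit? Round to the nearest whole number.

P = £64

Social marginal cost = private MC − MEB = 8 + x.
Set SMC = demand: 8 + x = 119 - x → x* = 55.5000.
Consumer price on the demand curve at x*: 119 − 1×55.5000 = 63.5000.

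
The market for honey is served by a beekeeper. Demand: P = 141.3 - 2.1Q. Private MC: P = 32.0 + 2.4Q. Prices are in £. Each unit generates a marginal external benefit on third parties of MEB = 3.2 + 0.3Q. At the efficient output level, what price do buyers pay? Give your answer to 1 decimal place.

Social marginal cost = private MC − MEB = 28.8 + 2.1Q.
Set SMC = demand: 28.8 + 2.1Q = 141.3 - 2.1Q → Q* = 26.7857.
Consumer price on the demand curve at Q*: 141.3 − 2.1×26.7857 = 85.0500.

P = £85.1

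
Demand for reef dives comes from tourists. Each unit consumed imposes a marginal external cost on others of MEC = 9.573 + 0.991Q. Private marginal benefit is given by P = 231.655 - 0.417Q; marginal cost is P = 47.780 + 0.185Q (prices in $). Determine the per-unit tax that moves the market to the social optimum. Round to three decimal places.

Social marginal benefit = demand − MEC = 222.082 - 1.408Q.
Set SMB = MC: 222.082 - 1.408Q = 47.780 + 0.185Q → Q* = 109.4175.
The Pigouvian tax equals MEC at Q*: 9.573 + 0.991×109.4175 = 118.0057.

tax = $118.006 per unit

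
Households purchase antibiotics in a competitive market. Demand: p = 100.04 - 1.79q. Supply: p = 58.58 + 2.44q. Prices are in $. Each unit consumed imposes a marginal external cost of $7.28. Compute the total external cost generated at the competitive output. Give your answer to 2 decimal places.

$71.35

Market equilibrium (private): 58.58 + 2.44q = 100.04 - 1.79q → q_m = 9.8014.
Total external cost = MEC × q_m = 7.28 × 9.8014 = 71.3542.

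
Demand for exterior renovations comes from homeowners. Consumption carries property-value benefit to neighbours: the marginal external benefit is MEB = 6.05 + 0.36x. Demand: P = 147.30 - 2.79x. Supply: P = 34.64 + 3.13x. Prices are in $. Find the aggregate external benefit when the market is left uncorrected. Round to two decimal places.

$180.32

Market equilibrium (private): 34.64 + 3.13x = 147.30 - 2.79x → x_m = 19.0304.
Total external benefit = ∫₀^{x_m} (6.05 + 0.36x) dx = 6.05×19.0304 + ½×0.36×19.0304² = 180.3220.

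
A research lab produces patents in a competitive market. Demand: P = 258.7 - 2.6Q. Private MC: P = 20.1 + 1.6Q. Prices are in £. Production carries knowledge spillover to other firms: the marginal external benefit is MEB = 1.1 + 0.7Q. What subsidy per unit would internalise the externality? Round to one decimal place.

Social marginal cost = private MC − MEB = 19.0 + 0.9Q.
Set SMC = demand: 19.0 + 0.9Q = 258.7 - 2.6Q → Q* = 68.4857.
The Pigouvian subsidy equals MEB at Q*: 1.1 + 0.7×68.4857 = 49.0400.

subsidy = £49.0 per unit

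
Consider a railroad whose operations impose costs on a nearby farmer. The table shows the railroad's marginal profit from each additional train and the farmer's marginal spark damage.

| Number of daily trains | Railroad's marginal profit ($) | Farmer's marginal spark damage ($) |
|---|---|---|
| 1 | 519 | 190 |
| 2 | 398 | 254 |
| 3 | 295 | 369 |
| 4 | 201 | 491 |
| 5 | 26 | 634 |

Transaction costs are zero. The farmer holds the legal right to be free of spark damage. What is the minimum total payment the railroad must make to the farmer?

Efficient level: marginal profit ≥ marginal spark damage through level 2, so k* = 2.
With the farmer holding the right, the railroad must at least compensate total damage at k*: 190 + 254 = 444.

$444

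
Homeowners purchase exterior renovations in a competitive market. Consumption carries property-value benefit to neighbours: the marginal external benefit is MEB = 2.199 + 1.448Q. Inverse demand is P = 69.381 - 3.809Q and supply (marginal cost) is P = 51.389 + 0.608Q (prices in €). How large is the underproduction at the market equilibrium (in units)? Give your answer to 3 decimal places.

2.727 units

Market equilibrium (private): 51.389 + 0.608Q = 69.381 - 3.809Q → Q_m = 4.0734.
Social marginal benefit = demand + MEB = 71.580 - 2.361Q.
Set SMB = MC: 71.580 - 2.361Q = 51.389 + 0.608Q → Q* = 6.8006.
Gap = |4.0734 − 6.8006| = 2.7272.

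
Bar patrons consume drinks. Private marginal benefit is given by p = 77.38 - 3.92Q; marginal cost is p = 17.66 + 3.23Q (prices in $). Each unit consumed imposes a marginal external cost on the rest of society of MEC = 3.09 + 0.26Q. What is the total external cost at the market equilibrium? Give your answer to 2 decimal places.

$34.88

Market equilibrium (private): 17.66 + 3.23Q = 77.38 - 3.92Q → Q_m = 8.3524.
Total external cost = ∫₀^{Q_m} (3.09 + 0.26Q) dQ = 3.09×8.3524 + ½×0.26×8.3524² = 34.8781.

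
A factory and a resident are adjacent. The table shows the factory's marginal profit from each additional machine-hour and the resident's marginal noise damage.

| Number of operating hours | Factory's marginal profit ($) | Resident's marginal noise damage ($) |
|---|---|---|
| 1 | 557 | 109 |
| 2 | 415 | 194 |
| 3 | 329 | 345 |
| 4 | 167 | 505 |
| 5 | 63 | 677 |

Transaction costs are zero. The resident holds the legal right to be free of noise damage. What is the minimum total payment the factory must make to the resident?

Efficient level: marginal profit ≥ marginal noise damage through level 2, so k* = 2.
With the resident holding the right, the factory must at least compensate total damage at k*: 109 + 194 = 303.

$303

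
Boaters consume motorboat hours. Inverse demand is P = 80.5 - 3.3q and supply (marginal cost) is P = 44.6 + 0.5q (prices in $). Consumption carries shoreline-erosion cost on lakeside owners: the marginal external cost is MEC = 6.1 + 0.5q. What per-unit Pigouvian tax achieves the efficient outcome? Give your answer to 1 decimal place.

Social marginal benefit = demand − MEC = 74.4 - 3.8q.
Set SMB = MC: 74.4 - 3.8q = 44.6 + 0.5q → q* = 6.9302.
The Pigouvian tax equals MEC at q*: 6.1 + 0.5×6.9302 = 9.5651.

tax = $9.6 per unit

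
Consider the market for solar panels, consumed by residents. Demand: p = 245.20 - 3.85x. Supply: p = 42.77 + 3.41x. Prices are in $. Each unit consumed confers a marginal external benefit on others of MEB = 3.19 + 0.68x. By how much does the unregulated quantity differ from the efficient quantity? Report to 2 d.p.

3.37 units

Market equilibrium (private): 42.77 + 3.41x = 245.20 - 3.85x → x_m = 27.8829.
Social marginal benefit = demand + MEB = 248.39 - 3.17x.
Set SMB = MC: 248.39 - 3.17x = 42.77 + 3.41x → x* = 31.2492.
Gap = |27.8829 − 31.2492| = 3.3663.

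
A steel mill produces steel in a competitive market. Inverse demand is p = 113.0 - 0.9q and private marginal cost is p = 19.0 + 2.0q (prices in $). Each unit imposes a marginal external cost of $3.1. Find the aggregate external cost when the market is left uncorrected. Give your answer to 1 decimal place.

$100.5

Market equilibrium (private): 19.0 + 2.0q = 113.0 - 0.9q → q_m = 32.4138.
Total external cost = MEC × q_m = 3.1 × 32.4138 = 100.4828.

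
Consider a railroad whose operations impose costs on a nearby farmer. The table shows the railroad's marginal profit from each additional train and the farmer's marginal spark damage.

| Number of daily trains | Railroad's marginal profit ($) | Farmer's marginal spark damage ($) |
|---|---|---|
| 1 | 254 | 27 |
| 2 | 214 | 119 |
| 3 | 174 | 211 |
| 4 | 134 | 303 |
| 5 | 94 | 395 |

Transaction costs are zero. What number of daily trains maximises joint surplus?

Bargaining reaches the level where marginal profit last exceeds marginal spark damage.
That holds through level 2 (214 ≥ 119) but not at 3 (174 < 211).

2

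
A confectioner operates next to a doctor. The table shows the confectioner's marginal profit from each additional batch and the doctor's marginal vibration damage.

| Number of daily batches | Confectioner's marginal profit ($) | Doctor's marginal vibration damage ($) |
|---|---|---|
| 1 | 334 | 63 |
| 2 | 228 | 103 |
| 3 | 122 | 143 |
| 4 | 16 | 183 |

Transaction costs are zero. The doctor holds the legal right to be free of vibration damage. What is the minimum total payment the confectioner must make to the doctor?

Efficient level: marginal profit ≥ marginal vibration damage through level 2, so k* = 2.
With the doctor holding the right, the confectioner must at least compensate total damage at k*: 63 + 103 = 166.

$166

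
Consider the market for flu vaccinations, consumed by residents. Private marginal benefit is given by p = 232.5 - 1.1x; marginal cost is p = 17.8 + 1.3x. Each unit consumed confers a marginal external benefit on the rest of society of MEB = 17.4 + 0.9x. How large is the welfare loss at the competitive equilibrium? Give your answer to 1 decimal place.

Market equilibrium (private): 17.8 + 1.3x = 232.5 - 1.1x → x_m = 89.4583.
Social marginal benefit = demand + MEB = 249.9 - 0.2x.
Set SMB = MC: 249.9 - 0.2x = 17.8 + 1.3x → x* = 154.7333.
The welfare-loss triangle has base |x_m − x*| and height MEB(x_m) (the vertical gap between SMB and MC is zero at x* and MEB at x_m).
DWL = ½ × 65.2750 × 97.9125 = 3195.6192.

DWL = 3195.6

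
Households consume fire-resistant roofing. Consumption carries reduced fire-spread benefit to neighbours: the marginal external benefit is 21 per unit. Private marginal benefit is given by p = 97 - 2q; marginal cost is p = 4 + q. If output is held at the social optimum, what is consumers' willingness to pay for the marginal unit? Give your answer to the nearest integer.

P = 21

Social marginal benefit = demand + MEB = 118 - 2q.
Set SMB = MC: 118 - 2q = 4 + q → q* = 38.0000.
Consumer price on the demand curve at q*: 97 − 2×38.0000 = 21.0000.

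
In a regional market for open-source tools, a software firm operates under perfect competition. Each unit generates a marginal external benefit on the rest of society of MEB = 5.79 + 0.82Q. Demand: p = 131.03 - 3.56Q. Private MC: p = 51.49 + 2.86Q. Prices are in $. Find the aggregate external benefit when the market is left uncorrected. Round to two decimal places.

$134.67

Market equilibrium (private): 51.49 + 2.86Q = 131.03 - 3.56Q → Q_m = 12.3894.
Total external benefit = ∫₀^{Q_m} (5.79 + 0.82Q) dQ = 5.79×12.3894 + ½×0.82×12.3894² = 134.6685.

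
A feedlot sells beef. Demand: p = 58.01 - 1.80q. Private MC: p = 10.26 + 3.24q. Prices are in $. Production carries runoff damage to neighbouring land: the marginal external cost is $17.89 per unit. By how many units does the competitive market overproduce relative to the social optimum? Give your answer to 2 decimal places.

Market equilibrium (private): 10.26 + 3.24q = 58.01 - 1.80q → q_m = 9.4742.
Social marginal cost = private MC + MEC = 28.15 + 3.24q.
Set SMC = demand: 28.15 + 3.24q = 58.01 - 1.80q → q* = 5.9246.
Gap = |9.4742 − 5.9246| = 3.5496.

3.55 units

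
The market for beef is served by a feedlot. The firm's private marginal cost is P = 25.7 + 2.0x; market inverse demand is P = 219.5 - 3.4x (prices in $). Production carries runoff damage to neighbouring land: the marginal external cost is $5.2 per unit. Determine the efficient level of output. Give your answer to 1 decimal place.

Social marginal cost = private MC + MEC = 30.9 + 2.0x.
Set SMC = demand: 30.9 + 2.0x = 219.5 - 3.4x → x* = 34.9259.

x* = 34.9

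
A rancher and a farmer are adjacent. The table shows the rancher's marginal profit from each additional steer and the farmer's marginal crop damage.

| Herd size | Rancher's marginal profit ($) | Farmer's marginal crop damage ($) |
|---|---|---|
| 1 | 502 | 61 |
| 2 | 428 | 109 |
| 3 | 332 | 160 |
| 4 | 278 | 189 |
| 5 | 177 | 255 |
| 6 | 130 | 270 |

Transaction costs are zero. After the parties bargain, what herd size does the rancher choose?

4

Bargaining reaches the level where marginal profit last exceeds marginal crop damage.
That holds through level 4 (278 ≥ 189) but not at 5 (177 < 255).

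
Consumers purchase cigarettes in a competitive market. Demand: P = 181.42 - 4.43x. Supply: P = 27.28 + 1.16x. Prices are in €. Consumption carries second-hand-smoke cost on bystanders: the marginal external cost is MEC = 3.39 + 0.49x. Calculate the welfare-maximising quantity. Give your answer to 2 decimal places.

Social marginal benefit = demand − MEC = 178.03 - 4.92x.
Set SMB = MC: 178.03 - 4.92x = 27.28 + 1.16x → x* = 24.7944.

x* = 24.79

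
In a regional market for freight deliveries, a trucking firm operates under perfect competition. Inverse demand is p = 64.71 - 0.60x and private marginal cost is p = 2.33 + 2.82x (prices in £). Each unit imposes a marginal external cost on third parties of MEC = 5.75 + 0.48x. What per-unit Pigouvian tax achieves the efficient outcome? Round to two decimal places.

Social marginal cost = private MC + MEC = 8.08 + 3.30x.
Set SMC = demand: 8.08 + 3.30x = 64.71 - 0.60x → x* = 14.5205.
The Pigouvian tax equals MEC at x*: 5.75 + 0.48×14.5205 = 12.7198.

tax = £12.72 per unit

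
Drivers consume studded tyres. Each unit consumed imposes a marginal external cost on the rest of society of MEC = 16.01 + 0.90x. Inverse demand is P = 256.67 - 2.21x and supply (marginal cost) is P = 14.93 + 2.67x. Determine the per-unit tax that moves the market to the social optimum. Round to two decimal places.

tax = 51.16 per unit

Social marginal benefit = demand − MEC = 240.66 - 3.11x.
Set SMB = MC: 240.66 - 3.11x = 14.93 + 2.67x → x* = 39.0536.
The Pigouvian tax equals MEC at x*: 16.01 + 0.90×39.0536 = 51.1582.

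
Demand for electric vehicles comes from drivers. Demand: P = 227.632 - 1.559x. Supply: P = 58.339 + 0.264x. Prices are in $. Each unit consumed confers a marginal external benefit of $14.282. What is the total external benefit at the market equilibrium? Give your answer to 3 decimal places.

$1326.299

Market equilibrium (private): 58.339 + 0.264x = 227.632 - 1.559x → x_m = 92.8651.
Total external benefit = MEB × x_m = 14.282 × 92.8651 = 1326.2994.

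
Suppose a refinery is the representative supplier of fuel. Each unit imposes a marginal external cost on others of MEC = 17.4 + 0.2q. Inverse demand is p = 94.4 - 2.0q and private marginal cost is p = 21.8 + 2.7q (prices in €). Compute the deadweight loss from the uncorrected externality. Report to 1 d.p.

Market equilibrium (private): 21.8 + 2.7q = 94.4 - 2.0q → q_m = 15.4468.
Social marginal cost = private MC + MEC = 39.2 + 2.9q.
Set SMC = demand: 39.2 + 2.9q = 94.4 - 2.0q → q* = 11.2653.
Between q* and q_m the wedge SMC − demand runs linearly from 0 to MEC(q_m), so the loss is a triangle.
DWL = ½ × 4.1815 × 20.4894 = 42.8382.

DWL = €42.8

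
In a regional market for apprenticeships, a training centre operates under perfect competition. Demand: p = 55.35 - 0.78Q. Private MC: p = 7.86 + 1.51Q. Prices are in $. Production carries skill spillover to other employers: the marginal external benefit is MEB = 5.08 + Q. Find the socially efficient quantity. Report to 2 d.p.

Social marginal cost = private MC − MEB = 2.78 + 0.51Q.
Set SMC = demand: 2.78 + 0.51Q = 55.35 - 0.78Q → Q* = 40.7519.

Q* = 40.75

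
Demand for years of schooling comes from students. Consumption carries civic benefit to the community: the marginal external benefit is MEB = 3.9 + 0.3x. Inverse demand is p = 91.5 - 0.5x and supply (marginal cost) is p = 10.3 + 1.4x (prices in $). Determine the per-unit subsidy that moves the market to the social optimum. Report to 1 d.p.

Social marginal benefit = demand + MEB = 95.4 - 0.2x.
Set SMB = MC: 95.4 - 0.2x = 10.3 + 1.4x → x* = 53.1875.
The Pigouvian subsidy equals MEB at x*: 3.9 + 0.3×53.1875 = 19.8563.

subsidy = $19.9 per unit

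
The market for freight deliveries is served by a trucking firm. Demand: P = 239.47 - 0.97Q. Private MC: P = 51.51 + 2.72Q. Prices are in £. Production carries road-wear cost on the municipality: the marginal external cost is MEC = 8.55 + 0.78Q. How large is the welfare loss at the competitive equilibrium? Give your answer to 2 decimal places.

Market equilibrium (private): 51.51 + 2.72Q = 239.47 - 0.97Q → Q_m = 50.9377.
Social marginal cost = private MC + MEC = 60.06 + 3.50Q.
Set SMC = demand: 60.06 + 3.50Q = 239.47 - 0.97Q → Q* = 40.1365.
Height of the DWL triangle at Q_m is SMC(Q_m) − demand(Q_m) = MEC(Q_m) = 48.2814.
DWL = ½ × 10.8012 × 48.2814 = 260.7485.

DWL = £260.75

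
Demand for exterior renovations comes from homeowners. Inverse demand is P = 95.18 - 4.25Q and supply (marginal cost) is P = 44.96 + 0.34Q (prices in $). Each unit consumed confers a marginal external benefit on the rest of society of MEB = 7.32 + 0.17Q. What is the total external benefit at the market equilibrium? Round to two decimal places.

Market equilibrium (private): 44.96 + 0.34Q = 95.18 - 4.25Q → Q_m = 10.9412.
Total external benefit = ∫₀^{Q_m} (7.32 + 0.17Q) dQ = 7.32×10.9412 + ½×0.17×10.9412² = 90.2649.

$90.26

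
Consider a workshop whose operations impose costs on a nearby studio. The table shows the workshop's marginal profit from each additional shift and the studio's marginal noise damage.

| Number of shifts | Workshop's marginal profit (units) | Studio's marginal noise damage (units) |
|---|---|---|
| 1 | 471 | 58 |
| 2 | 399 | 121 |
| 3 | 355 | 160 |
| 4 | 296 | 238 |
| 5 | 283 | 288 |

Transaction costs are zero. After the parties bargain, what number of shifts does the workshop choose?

Bargaining reaches the level where marginal profit last exceeds marginal noise damage.
That holds through level 4 (296 ≥ 238) but not at 5 (283 < 288).

4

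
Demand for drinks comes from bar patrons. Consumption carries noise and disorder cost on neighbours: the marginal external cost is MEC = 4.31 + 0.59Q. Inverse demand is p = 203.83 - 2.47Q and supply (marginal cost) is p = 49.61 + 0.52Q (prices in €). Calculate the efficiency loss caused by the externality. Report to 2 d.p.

DWL = €168.57

Market equilibrium (private): 49.61 + 0.52Q = 203.83 - 2.47Q → Q_m = 51.5786.
Social marginal benefit = demand − MEC = 199.52 - 3.06Q.
Set SMB = MC: 199.52 - 3.06Q = 49.61 + 0.52Q → Q* = 41.8743.
The loss is the area between SMB and MC from Q* to Q_m; with linear curves that's a triangle of height MEC(Q_m).
DWL = ½ × 9.7043 × 34.7414 = 168.5705.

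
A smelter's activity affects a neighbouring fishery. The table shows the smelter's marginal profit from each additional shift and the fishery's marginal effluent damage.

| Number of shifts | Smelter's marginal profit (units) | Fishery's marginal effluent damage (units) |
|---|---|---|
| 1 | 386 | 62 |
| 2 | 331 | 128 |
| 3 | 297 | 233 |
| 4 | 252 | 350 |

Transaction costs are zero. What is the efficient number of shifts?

3

Bargaining reaches the level where marginal profit last exceeds marginal effluent damage.
That holds through level 3 (297 ≥ 233) but not at 4 (252 < 350).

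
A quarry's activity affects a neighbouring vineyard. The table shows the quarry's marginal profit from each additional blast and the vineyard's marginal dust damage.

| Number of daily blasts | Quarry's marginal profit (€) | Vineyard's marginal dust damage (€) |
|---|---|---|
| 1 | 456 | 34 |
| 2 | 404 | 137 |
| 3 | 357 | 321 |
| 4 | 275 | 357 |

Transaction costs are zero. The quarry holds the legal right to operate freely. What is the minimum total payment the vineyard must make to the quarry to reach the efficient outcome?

Left alone the quarry would choose level 4 (marginal profit stays positive).
Efficient level: k* = 3 (marginal profit ≥ marginal dust damage through 3).
The vineyard must at least cover the quarry's forgone profit from cutting 4→3: 275 = 275.

€275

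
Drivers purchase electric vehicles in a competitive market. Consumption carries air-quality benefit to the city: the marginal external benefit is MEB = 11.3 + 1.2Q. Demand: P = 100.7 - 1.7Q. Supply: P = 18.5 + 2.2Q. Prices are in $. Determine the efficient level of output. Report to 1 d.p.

Q* = 34.6

Social marginal benefit = demand + MEB = 112.0 - 0.5Q.
Set SMB = MC: 112.0 - 0.5Q = 18.5 + 2.2Q → Q* = 34.6296.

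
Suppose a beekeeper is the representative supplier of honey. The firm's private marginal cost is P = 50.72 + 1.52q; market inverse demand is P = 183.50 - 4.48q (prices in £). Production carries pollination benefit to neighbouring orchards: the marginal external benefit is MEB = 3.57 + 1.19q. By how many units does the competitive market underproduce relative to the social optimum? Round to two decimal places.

6.22 units

Market equilibrium (private): 50.72 + 1.52q = 183.50 - 4.48q → q_m = 22.1300.
Social marginal cost = private MC − MEB = 47.15 + 0.33q.
Set SMC = demand: 47.15 + 0.33q = 183.50 - 4.48q → q* = 28.3472.
Gap = |22.1300 − 28.3472| = 6.2172.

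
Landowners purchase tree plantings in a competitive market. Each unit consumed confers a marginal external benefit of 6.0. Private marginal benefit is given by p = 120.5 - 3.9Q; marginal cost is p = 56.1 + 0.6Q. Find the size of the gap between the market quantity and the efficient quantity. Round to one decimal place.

1.3 units

Market equilibrium (private): 56.1 + 0.6Q = 120.5 - 3.9Q → Q_m = 14.3111.
Social marginal benefit = demand + MEB = 126.5 - 3.9Q.
Set SMB = MC: 126.5 - 3.9Q = 56.1 + 0.6Q → Q* = 15.6444.
Gap = |14.3111 − 15.6444| = 1.3333.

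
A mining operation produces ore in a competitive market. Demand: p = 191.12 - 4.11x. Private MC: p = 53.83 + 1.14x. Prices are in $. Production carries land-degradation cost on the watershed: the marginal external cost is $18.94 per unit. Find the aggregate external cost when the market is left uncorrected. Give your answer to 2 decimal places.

$495.29

Market equilibrium (private): 53.83 + 1.14x = 191.12 - 4.11x → x_m = 26.1505.
Total external cost = MEC × x_m = 18.94 × 26.1505 = 495.2905.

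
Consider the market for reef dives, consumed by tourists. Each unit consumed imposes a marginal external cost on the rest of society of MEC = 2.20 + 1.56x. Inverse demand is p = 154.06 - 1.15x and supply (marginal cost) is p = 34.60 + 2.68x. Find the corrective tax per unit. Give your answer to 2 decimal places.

tax = 36.14 per unit

Social marginal benefit = demand − MEC = 151.86 - 2.71x.
Set SMB = MC: 151.86 - 2.71x = 34.60 + 2.68x → x* = 21.7551.
The Pigouvian tax equals MEC at x*: 2.20 + 1.56×21.7551 = 36.1380.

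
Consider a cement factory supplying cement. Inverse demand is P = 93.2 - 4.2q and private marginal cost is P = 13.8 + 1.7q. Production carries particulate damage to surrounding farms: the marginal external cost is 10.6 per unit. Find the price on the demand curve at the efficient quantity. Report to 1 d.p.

P = 44.2

Social marginal cost = private MC + MEC = 24.4 + 1.7q.
Set SMC = demand: 24.4 + 1.7q = 93.2 - 4.2q → q* = 11.6610.
Consumer price on the demand curve at q*: 93.2 − 4.2×11.6610 = 44.2238.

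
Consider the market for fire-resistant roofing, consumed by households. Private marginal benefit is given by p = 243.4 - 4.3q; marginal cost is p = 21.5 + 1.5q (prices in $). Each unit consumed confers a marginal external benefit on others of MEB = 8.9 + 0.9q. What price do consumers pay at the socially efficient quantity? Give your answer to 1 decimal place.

P = $40.9

Social marginal benefit = demand + MEB = 252.3 - 3.4q.
Set SMB = MC: 252.3 - 3.4q = 21.5 + 1.5q → q* = 47.1020.
Consumer price on the demand curve at q*: 243.4 − 4.3×47.1020 = 40.8614.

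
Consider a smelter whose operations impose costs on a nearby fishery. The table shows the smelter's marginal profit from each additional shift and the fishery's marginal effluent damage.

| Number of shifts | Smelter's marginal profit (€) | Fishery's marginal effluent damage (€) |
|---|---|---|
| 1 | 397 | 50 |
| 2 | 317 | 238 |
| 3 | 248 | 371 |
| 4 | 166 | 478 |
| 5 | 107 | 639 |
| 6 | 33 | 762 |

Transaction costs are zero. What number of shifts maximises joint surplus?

Bargaining reaches the level where marginal profit last exceeds marginal effluent damage.
That holds through level 2 (317 ≥ 238) but not at 3 (248 < 371).

2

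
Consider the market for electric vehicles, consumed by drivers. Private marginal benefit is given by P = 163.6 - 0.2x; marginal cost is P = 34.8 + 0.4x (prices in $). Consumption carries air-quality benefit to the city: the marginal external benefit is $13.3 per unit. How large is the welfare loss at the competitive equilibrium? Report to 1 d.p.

DWL = $147.4

Market equilibrium (private): 34.8 + 0.4x = 163.6 - 0.2x → x_m = 214.6667.
Social marginal benefit = demand + MEB = 176.9 - 0.2x.
Set SMB = MC: 176.9 - 0.2x = 34.8 + 0.4x → x* = 236.8333.
The welfare-loss triangle has base |x_m − x*| and height MEB(x_m) (the vertical gap between SMB and MC is zero at x* and MEB at x_m).
DWL = ½ × 22.1666 × 13.3000 = 147.4079.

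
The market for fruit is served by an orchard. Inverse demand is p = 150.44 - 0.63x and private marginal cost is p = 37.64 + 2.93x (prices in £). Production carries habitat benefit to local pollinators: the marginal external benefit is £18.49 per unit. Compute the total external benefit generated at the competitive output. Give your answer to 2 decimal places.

£585.86

Market equilibrium (private): 37.64 + 2.93x = 150.44 - 0.63x → x_m = 31.6854.
Total external benefit = MEB × x_m = 18.49 × 31.6854 = 585.8630.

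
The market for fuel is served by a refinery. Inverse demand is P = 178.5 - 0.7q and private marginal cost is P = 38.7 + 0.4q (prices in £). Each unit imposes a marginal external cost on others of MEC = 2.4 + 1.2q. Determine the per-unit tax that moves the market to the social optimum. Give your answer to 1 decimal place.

tax = £74.1 per unit

Social marginal cost = private MC + MEC = 41.1 + 1.6q.
Set SMC = demand: 41.1 + 1.6q = 178.5 - 0.7q → q* = 59.7391.
The Pigouvian tax equals MEC at q*: 2.4 + 1.2×59.7391 = 74.0869.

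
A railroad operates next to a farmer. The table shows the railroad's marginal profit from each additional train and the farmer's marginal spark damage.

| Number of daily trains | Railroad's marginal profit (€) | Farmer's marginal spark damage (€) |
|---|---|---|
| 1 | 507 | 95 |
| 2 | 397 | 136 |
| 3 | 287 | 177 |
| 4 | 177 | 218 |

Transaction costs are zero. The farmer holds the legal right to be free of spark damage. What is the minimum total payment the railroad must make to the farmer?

€408

Efficient level: marginal profit ≥ marginal spark damage through level 3, so k* = 3.
With the farmer holding the right, the railroad must at least compensate total damage at k*: 95 + 136 + 177 = 408.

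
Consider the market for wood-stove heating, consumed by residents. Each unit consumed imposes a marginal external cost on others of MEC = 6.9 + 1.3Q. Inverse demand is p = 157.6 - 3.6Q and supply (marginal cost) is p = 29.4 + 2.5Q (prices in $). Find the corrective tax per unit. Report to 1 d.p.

Social marginal benefit = demand − MEC = 150.7 - 4.9Q.
Set SMB = MC: 150.7 - 4.9Q = 29.4 + 2.5Q → Q* = 16.3919.
The Pigouvian tax equals MEC at Q*: 6.9 + 1.3×16.3919 = 28.2095.

tax = $28.2 per unit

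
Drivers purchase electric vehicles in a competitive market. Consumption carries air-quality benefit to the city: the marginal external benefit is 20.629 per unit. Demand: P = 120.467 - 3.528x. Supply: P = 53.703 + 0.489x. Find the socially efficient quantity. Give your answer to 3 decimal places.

x* = 21.756

Social marginal benefit = demand + MEB = 141.096 - 3.528x.
Set SMB = MC: 141.096 - 3.528x = 53.703 + 0.489x → x* = 21.7558.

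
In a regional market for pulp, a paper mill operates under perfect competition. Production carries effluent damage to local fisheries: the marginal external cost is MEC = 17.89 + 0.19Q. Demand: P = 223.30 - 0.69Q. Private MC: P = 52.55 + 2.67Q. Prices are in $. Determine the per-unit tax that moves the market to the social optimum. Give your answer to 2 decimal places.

Social marginal cost = private MC + MEC = 70.44 + 2.86Q.
Set SMC = demand: 70.44 + 2.86Q = 223.30 - 0.69Q → Q* = 43.0592.
The Pigouvian tax equals MEC at Q*: 17.89 + 0.19×43.0592 = 26.0712.

tax = $26.07 per unit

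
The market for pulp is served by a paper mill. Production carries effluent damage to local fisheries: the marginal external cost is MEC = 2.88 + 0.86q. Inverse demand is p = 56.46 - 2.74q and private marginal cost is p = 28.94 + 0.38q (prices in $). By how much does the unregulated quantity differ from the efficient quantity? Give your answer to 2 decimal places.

Market equilibrium (private): 28.94 + 0.38q = 56.46 - 2.74q → q_m = 8.8205.
Social marginal cost = private MC + MEC = 31.82 + 1.24q.
Set SMC = demand: 31.82 + 1.24q = 56.46 - 2.74q → q* = 6.1910.
Gap = |8.8205 − 6.1910| = 2.6295.

2.63 units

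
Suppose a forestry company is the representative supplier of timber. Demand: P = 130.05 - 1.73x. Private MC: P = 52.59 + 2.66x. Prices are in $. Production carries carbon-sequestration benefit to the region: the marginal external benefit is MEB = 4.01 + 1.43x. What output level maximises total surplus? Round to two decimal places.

Social marginal cost = private MC − MEB = 48.58 + 1.23x.
Set SMC = demand: 48.58 + 1.23x = 130.05 - 1.73x → x* = 27.5236.

x* = 27.52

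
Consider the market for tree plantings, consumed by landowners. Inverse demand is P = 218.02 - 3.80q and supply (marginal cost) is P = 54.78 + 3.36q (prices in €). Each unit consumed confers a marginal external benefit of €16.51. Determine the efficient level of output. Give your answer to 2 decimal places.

q* = 25.10

Social marginal benefit = demand + MEB = 234.53 - 3.80q.
Set SMB = MC: 234.53 - 3.80q = 54.78 + 3.36q → q* = 25.1047.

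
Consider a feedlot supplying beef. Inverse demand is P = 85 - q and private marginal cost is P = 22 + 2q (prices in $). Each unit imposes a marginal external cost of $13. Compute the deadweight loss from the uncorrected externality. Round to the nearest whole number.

DWL = $28

Market equilibrium (private): 22 + 2q = 85 - q → q_m = 21.0000.
Social marginal cost = private MC + MEC = 35 + 2q.
Set SMC = demand: 35 + 2q = 85 - q → q* = 16.6667.
Height of the DWL triangle at q_m is SMC(q_m) − demand(q_m) = MEC(q_m) = 13.0000.
DWL = ½ × 4.3333 × 13.0000 = 28.1665.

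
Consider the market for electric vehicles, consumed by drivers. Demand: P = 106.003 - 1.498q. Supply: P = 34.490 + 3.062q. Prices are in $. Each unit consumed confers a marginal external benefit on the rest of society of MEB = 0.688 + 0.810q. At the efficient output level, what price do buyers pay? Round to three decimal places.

Social marginal benefit = demand + MEB = 106.691 - 0.688q.
Set SMB = MC: 106.691 - 0.688q = 34.490 + 3.062q → q* = 19.2536.
Consumer price on the demand curve at q*: 106.003 − 1.498×19.2536 = 77.1611.

P = $77.161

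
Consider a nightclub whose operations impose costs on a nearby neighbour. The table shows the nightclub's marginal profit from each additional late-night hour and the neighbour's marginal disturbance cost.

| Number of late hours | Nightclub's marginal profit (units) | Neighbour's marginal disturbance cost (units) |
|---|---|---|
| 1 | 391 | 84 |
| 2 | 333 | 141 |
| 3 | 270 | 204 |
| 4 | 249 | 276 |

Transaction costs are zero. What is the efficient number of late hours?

3

Bargaining reaches the level where marginal profit last exceeds marginal disturbance cost.
That holds through level 3 (270 ≥ 204) but not at 4 (249 < 276).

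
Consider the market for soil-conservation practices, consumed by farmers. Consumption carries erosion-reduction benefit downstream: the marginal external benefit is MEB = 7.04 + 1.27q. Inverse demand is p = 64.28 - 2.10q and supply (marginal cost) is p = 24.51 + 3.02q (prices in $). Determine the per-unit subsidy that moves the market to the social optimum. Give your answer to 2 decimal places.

Social marginal benefit = demand + MEB = 71.32 - 0.83q.
Set SMB = MC: 71.32 - 0.83q = 24.51 + 3.02q → q* = 12.1584.
The Pigouvian subsidy equals MEB at q*: 7.04 + 1.27×12.1584 = 22.4812.

subsidy = $22.48 per unit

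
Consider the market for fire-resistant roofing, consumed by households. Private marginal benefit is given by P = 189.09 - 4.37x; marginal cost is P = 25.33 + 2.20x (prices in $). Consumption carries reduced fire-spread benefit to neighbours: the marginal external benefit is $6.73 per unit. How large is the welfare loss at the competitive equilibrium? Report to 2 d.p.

Market equilibrium (private): 25.33 + 2.20x = 189.09 - 4.37x → x_m = 24.9254.
Social marginal benefit = demand + MEB = 195.82 - 4.37x.
Set SMB = MC: 195.82 - 4.37x = 25.33 + 2.20x → x* = 25.9498.
The loss is the area between SMB and MC from x* to x_m; with linear curves that's a triangle of height MEB(x_m).
DWL = ½ × 1.0244 × 6.7300 = 3.4471.

DWL = $3.45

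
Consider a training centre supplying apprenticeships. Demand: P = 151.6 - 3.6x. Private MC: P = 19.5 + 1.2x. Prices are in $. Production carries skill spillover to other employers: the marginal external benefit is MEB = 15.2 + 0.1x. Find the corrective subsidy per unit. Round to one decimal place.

Social marginal cost = private MC − MEB = 4.3 + 1.1x.
Set SMC = demand: 4.3 + 1.1x = 151.6 - 3.6x → x* = 31.3404.
The Pigouvian subsidy equals MEB at x*: 15.2 + 0.1×31.3404 = 18.3340.

subsidy = $18.3 per unit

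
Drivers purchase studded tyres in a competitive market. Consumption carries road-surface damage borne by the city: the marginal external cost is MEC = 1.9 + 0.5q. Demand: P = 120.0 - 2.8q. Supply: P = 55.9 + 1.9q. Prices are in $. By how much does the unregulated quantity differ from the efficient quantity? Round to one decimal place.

Market equilibrium (private): 55.9 + 1.9q = 120.0 - 2.8q → q_m = 13.6383.
Social marginal benefit = demand − MEC = 118.1 - 3.3q.
Set SMB = MC: 118.1 - 3.3q = 55.9 + 1.9q → q* = 11.9615.
Gap = |13.6383 − 11.9615| = 1.6768.

1.7 units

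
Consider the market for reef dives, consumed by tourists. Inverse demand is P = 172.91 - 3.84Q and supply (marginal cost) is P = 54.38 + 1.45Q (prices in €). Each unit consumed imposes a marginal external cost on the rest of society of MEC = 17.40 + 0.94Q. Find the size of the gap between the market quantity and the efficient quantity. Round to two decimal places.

6.17 units

Market equilibrium (private): 54.38 + 1.45Q = 172.91 - 3.84Q → Q_m = 22.4064.
Social marginal benefit = demand − MEC = 155.51 - 4.78Q.
Set SMB = MC: 155.51 - 4.78Q = 54.38 + 1.45Q → Q* = 16.2327.
Gap = |22.4064 − 16.2327| = 6.1737.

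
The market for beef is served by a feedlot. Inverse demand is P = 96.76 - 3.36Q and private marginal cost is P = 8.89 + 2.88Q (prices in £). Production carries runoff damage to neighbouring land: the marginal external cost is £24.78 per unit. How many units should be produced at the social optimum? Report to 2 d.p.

Social marginal cost = private MC + MEC = 33.67 + 2.88Q.
Set SMC = demand: 33.67 + 2.88Q = 96.76 - 3.36Q → Q* = 10.1106.

Q* = 10.11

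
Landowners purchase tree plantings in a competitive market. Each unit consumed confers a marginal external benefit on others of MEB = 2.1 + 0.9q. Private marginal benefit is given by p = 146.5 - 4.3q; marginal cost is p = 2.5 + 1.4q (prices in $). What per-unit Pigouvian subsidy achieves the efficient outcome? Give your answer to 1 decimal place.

subsidy = $29.5 per unit

Social marginal benefit = demand + MEB = 148.6 - 3.4q.
Set SMB = MC: 148.6 - 3.4q = 2.5 + 1.4q → q* = 30.4375.
The Pigouvian subsidy equals MEB at q*: 2.1 + 0.9×30.4375 = 29.4938.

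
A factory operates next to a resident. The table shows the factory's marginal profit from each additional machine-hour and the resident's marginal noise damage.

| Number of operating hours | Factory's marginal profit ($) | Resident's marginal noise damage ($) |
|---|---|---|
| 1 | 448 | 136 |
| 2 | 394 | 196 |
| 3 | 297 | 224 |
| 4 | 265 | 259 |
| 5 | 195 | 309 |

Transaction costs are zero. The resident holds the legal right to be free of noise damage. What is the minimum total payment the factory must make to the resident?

Efficient level: marginal profit ≥ marginal noise damage through level 4, so k* = 4.
With the resident holding the right, the factory must at least compensate total damage at k*: 136 + 196 + 224 + 259 = 815.

$815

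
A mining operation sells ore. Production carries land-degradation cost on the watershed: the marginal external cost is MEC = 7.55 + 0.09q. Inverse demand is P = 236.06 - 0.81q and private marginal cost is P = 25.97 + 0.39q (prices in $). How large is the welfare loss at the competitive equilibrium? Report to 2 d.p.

Market equilibrium (private): 25.97 + 0.39q = 236.06 - 0.81q → q_m = 175.0750.
Social marginal cost = private MC + MEC = 33.52 + 0.48q.
Set SMC = demand: 33.52 + 0.48q = 236.06 - 0.81q → q* = 157.0078.
The welfare-loss triangle has base |q_m − q*| and height MEC(q_m) (the vertical gap between SMC and demand is zero at q* and MEC at q_m).
DWL = ½ × 18.0672 × 23.3068 = 210.5443.

DWL = $210.54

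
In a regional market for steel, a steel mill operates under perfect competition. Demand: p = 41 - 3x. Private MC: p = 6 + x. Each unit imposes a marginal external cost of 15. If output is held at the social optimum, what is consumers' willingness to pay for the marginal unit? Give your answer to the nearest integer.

P = 26

Social marginal cost = private MC + MEC = 21 + x.
Set SMC = demand: 21 + x = 41 - 3x → x* = 5.0000.
Consumer price on the demand curve at x*: 41 − 3×5.0000 = 26.0000.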